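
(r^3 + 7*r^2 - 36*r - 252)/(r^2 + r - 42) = r + 6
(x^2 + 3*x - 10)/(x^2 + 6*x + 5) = (x - 2)/(x + 1)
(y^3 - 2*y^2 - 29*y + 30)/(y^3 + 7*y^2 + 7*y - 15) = (y - 6)/(y + 3)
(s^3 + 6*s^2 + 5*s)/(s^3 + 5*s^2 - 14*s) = (s^2 + 6*s + 5)/(s^2 + 5*s - 14)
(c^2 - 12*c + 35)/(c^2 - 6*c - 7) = (c - 5)/(c + 1)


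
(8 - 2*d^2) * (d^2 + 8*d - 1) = -2*d^4 - 16*d^3 + 10*d^2 + 64*d - 8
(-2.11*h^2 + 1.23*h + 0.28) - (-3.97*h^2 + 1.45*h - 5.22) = 1.86*h^2 - 0.22*h + 5.5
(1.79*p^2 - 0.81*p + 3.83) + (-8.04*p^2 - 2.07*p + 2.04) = -6.25*p^2 - 2.88*p + 5.87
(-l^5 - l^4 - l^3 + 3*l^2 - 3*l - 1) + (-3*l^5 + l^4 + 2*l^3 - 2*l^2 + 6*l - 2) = -4*l^5 + l^3 + l^2 + 3*l - 3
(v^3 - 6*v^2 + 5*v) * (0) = 0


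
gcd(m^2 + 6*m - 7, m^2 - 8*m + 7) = m - 1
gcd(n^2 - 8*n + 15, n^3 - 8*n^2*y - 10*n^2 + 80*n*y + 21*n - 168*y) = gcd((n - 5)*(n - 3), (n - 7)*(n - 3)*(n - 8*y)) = n - 3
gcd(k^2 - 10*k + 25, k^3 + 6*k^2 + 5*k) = 1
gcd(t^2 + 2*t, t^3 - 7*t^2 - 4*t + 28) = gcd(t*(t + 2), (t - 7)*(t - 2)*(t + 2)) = t + 2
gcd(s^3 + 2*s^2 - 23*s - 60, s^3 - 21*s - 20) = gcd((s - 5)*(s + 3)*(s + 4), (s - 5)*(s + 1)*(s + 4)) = s^2 - s - 20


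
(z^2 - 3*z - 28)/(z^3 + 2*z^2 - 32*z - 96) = (z - 7)/(z^2 - 2*z - 24)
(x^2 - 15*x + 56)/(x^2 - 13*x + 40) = (x - 7)/(x - 5)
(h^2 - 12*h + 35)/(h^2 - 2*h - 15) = (h - 7)/(h + 3)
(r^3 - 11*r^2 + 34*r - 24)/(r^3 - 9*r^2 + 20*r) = (r^2 - 7*r + 6)/(r*(r - 5))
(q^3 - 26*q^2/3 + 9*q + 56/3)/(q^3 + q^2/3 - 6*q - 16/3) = (q - 7)/(q + 2)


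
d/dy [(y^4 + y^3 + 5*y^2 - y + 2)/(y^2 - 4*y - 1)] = (2*y^5 - 11*y^4 - 12*y^3 - 22*y^2 - 14*y + 9)/(y^4 - 8*y^3 + 14*y^2 + 8*y + 1)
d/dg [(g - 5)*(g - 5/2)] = 2*g - 15/2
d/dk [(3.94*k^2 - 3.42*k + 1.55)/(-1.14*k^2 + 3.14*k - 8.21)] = (8.4728*k^2 - 61.1608*k + 23.2112)/(1.2996*k^4 - 7.1592*k^3 + 28.5784*k^2 - 51.5588*k + 67.4041)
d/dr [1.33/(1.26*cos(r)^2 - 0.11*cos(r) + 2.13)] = (3.3516*cos(r) - 0.1463)*sin(r)/(1.26*cos(r)^2 - 0.11*cos(r) + 2.13)^2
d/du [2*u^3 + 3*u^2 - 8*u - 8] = 6*u^2 + 6*u - 8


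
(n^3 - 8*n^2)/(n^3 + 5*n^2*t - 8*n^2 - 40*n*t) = n/(n + 5*t)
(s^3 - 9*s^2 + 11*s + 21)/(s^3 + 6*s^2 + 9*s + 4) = (s^2 - 10*s + 21)/(s^2 + 5*s + 4)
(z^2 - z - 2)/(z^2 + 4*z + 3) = (z - 2)/(z + 3)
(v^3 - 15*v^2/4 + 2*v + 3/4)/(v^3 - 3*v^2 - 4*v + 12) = (4*v^2 - 3*v - 1)/(4*(v^2 - 4))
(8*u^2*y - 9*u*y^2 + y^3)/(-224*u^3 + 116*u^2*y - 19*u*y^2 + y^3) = y*(-u + y)/(28*u^2 - 11*u*y + y^2)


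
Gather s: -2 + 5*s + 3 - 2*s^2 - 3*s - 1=-2*s^2 + 2*s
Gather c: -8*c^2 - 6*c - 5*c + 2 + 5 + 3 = -8*c^2 - 11*c + 10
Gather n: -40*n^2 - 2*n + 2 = -40*n^2 - 2*n + 2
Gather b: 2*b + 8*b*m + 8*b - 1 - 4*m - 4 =b*(8*m + 10) - 4*m - 5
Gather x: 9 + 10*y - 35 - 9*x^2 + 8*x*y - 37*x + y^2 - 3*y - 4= -9*x^2 + x*(8*y - 37) + y^2 + 7*y - 30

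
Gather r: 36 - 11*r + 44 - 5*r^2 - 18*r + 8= -5*r^2 - 29*r + 88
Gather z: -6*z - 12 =-6*z - 12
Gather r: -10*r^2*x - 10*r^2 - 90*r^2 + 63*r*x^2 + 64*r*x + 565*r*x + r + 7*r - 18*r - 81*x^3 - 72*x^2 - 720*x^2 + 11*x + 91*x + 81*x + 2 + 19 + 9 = r^2*(-10*x - 100) + r*(63*x^2 + 629*x - 10) - 81*x^3 - 792*x^2 + 183*x + 30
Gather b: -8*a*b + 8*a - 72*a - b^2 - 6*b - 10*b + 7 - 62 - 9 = -64*a - b^2 + b*(-8*a - 16) - 64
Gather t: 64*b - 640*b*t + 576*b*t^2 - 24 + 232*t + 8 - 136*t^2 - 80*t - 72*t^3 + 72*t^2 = 64*b - 72*t^3 + t^2*(576*b - 64) + t*(152 - 640*b) - 16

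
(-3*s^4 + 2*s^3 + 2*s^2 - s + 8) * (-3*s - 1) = 9*s^5 - 3*s^4 - 8*s^3 + s^2 - 23*s - 8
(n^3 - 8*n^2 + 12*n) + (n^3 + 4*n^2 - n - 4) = 2*n^3 - 4*n^2 + 11*n - 4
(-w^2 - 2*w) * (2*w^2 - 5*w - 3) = -2*w^4 + w^3 + 13*w^2 + 6*w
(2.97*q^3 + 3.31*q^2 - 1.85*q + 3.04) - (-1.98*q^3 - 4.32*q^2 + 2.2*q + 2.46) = 4.95*q^3 + 7.63*q^2 - 4.05*q + 0.58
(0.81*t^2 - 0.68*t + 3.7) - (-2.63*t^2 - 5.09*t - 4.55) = 3.44*t^2 + 4.41*t + 8.25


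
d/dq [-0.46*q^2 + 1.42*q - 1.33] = 1.42 - 0.92*q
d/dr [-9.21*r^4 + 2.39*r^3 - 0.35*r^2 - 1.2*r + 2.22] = -36.84*r^3 + 7.17*r^2 - 0.7*r - 1.2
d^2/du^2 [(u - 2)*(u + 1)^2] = 6*u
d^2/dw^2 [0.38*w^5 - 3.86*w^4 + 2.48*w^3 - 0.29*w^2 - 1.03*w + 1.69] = 7.6*w^3 - 46.32*w^2 + 14.88*w - 0.58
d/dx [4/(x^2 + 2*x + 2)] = 8*(-x - 1)/(x^2 + 2*x + 2)^2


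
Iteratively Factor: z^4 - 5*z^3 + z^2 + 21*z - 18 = (z - 3)*(z^3 - 2*z^2 - 5*z + 6) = (z - 3)*(z - 1)*(z^2 - z - 6) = (z - 3)^2*(z - 1)*(z + 2)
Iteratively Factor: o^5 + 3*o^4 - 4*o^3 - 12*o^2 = (o - 2)*(o^4 + 5*o^3 + 6*o^2) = (o - 2)*(o + 2)*(o^3 + 3*o^2) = o*(o - 2)*(o + 2)*(o^2 + 3*o) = o^2*(o - 2)*(o + 2)*(o + 3)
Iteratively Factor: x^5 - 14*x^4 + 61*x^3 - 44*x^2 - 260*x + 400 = (x + 2)*(x^4 - 16*x^3 + 93*x^2 - 230*x + 200) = (x - 5)*(x + 2)*(x^3 - 11*x^2 + 38*x - 40) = (x - 5)*(x - 4)*(x + 2)*(x^2 - 7*x + 10) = (x - 5)*(x - 4)*(x - 2)*(x + 2)*(x - 5)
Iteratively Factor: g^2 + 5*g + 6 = (g + 3)*(g + 2)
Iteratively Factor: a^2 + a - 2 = (a + 2)*(a - 1)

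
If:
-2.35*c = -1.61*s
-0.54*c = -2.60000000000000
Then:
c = 4.81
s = 7.03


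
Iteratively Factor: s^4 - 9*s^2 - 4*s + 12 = (s + 2)*(s^3 - 2*s^2 - 5*s + 6) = (s - 3)*(s + 2)*(s^2 + s - 2) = (s - 3)*(s + 2)^2*(s - 1)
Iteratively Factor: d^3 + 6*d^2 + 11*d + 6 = (d + 1)*(d^2 + 5*d + 6) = (d + 1)*(d + 3)*(d + 2)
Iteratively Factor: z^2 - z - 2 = (z + 1)*(z - 2)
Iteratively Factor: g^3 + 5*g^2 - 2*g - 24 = (g + 4)*(g^2 + g - 6) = (g - 2)*(g + 4)*(g + 3)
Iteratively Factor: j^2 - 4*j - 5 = (j - 5)*(j + 1)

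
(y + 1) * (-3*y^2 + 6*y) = -3*y^3 + 3*y^2 + 6*y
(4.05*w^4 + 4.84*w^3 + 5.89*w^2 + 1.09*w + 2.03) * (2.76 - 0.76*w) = -3.078*w^5 + 7.4996*w^4 + 8.882*w^3 + 15.428*w^2 + 1.4656*w + 5.6028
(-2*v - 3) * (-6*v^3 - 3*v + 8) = 12*v^4 + 18*v^3 + 6*v^2 - 7*v - 24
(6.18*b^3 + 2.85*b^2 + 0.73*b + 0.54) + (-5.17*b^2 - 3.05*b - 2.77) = 6.18*b^3 - 2.32*b^2 - 2.32*b - 2.23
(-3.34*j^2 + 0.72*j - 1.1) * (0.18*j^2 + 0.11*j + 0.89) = -0.6012*j^4 - 0.2378*j^3 - 3.0914*j^2 + 0.5198*j - 0.979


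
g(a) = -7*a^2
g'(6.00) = -84.00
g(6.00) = -252.00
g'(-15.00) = 210.00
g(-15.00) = -1575.00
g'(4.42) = -61.88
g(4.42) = -136.75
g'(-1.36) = 19.04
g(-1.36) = -12.95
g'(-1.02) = 14.28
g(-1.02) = -7.28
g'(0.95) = -13.30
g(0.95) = -6.32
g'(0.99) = -13.86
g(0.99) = -6.86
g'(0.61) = -8.54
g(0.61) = -2.60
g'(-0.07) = 0.98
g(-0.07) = -0.03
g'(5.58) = -78.12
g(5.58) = -217.95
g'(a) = -14*a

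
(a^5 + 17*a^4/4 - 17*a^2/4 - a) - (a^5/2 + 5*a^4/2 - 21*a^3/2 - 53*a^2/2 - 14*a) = a^5/2 + 7*a^4/4 + 21*a^3/2 + 89*a^2/4 + 13*a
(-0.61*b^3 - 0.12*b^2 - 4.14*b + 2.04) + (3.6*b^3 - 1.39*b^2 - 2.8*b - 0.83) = 2.99*b^3 - 1.51*b^2 - 6.94*b + 1.21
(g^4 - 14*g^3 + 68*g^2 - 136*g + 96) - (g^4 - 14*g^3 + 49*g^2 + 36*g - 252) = 19*g^2 - 172*g + 348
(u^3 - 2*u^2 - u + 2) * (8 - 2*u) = -2*u^4 + 12*u^3 - 14*u^2 - 12*u + 16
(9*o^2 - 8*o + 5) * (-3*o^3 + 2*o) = -27*o^5 + 24*o^4 + 3*o^3 - 16*o^2 + 10*o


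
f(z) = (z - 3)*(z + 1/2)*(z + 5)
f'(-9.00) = 184.00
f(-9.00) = -408.00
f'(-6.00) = 64.00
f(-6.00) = -49.50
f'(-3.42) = 3.99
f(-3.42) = 29.62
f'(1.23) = -3.31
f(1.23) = -19.08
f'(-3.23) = 1.15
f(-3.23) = 30.10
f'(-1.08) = -15.90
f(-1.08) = 9.28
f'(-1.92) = -12.54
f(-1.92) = 21.52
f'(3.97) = 53.13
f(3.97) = 38.89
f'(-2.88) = -3.52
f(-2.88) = 29.67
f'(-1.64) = -14.13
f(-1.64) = 17.77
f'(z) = (z - 3)*(z + 1/2) + (z - 3)*(z + 5) + (z + 1/2)*(z + 5)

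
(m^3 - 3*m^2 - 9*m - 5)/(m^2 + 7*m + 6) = (m^2 - 4*m - 5)/(m + 6)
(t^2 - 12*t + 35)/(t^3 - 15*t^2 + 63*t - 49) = (t - 5)/(t^2 - 8*t + 7)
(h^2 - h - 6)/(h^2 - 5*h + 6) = (h + 2)/(h - 2)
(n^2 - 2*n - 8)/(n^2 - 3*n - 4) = (n + 2)/(n + 1)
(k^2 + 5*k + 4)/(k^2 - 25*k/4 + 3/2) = 4*(k^2 + 5*k + 4)/(4*k^2 - 25*k + 6)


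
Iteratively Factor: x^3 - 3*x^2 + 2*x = (x - 1)*(x^2 - 2*x) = x*(x - 1)*(x - 2)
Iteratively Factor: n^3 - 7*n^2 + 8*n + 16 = (n - 4)*(n^2 - 3*n - 4) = (n - 4)^2*(n + 1)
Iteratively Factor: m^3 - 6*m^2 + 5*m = (m - 5)*(m^2 - m) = (m - 5)*(m - 1)*(m)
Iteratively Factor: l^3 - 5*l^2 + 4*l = (l - 1)*(l^2 - 4*l) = l*(l - 1)*(l - 4)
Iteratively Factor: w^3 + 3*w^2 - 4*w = (w - 1)*(w^2 + 4*w) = w*(w - 1)*(w + 4)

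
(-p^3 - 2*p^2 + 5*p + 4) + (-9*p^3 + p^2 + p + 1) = -10*p^3 - p^2 + 6*p + 5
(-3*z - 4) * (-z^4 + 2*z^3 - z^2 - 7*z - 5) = 3*z^5 - 2*z^4 - 5*z^3 + 25*z^2 + 43*z + 20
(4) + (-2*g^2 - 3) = 1 - 2*g^2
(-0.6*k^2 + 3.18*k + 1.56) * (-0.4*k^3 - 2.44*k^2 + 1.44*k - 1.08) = 0.24*k^5 + 0.192*k^4 - 9.2472*k^3 + 1.4208*k^2 - 1.188*k - 1.6848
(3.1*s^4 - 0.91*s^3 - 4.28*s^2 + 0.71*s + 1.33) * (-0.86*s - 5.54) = -2.666*s^5 - 16.3914*s^4 + 8.7222*s^3 + 23.1006*s^2 - 5.0772*s - 7.3682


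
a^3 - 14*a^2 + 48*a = a*(a - 8)*(a - 6)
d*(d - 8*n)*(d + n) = d^3 - 7*d^2*n - 8*d*n^2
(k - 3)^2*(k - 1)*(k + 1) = k^4 - 6*k^3 + 8*k^2 + 6*k - 9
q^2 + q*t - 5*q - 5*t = (q - 5)*(q + t)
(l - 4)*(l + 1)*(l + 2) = l^3 - l^2 - 10*l - 8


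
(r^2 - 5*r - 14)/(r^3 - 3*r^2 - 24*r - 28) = 1/(r + 2)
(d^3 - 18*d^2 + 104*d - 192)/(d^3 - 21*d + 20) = (d^2 - 14*d + 48)/(d^2 + 4*d - 5)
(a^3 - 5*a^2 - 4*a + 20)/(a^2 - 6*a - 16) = (a^2 - 7*a + 10)/(a - 8)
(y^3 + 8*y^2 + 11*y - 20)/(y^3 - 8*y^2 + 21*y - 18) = (y^3 + 8*y^2 + 11*y - 20)/(y^3 - 8*y^2 + 21*y - 18)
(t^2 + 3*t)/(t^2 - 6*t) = (t + 3)/(t - 6)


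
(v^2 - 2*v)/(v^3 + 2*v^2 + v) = (v - 2)/(v^2 + 2*v + 1)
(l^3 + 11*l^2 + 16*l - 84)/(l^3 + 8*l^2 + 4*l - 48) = (l + 7)/(l + 4)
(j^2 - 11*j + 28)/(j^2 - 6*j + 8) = (j - 7)/(j - 2)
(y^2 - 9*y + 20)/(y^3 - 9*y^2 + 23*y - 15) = (y - 4)/(y^2 - 4*y + 3)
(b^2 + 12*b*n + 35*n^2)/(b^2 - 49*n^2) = (b + 5*n)/(b - 7*n)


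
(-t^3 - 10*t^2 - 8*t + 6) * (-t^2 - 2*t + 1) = t^5 + 12*t^4 + 27*t^3 - 20*t + 6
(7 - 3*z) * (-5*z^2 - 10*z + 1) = 15*z^3 - 5*z^2 - 73*z + 7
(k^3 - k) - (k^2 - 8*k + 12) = k^3 - k^2 + 7*k - 12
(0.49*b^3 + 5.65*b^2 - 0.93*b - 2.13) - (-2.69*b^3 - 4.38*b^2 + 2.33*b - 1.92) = 3.18*b^3 + 10.03*b^2 - 3.26*b - 0.21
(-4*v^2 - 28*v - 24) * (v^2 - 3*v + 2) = -4*v^4 - 16*v^3 + 52*v^2 + 16*v - 48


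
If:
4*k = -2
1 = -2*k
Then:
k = -1/2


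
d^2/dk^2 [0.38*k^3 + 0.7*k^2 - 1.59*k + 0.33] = 2.28*k + 1.4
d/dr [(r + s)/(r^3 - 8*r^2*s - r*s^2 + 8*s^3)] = (-2*r + 9*s)/(r^4 - 18*r^3*s + 97*r^2*s^2 - 144*r*s^3 + 64*s^4)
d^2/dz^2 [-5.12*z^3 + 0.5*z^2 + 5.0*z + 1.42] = 1.0 - 30.72*z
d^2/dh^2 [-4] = 0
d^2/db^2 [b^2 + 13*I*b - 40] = 2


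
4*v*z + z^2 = z*(4*v + z)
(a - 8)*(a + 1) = a^2 - 7*a - 8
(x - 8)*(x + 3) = x^2 - 5*x - 24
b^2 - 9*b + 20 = (b - 5)*(b - 4)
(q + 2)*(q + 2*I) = q^2 + 2*q + 2*I*q + 4*I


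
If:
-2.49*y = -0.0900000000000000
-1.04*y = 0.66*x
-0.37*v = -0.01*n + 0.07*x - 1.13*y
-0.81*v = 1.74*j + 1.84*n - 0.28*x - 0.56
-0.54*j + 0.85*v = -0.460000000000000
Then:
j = 1.01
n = -0.71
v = 0.10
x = -0.06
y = 0.04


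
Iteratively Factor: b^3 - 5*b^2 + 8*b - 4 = (b - 1)*(b^2 - 4*b + 4) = (b - 2)*(b - 1)*(b - 2)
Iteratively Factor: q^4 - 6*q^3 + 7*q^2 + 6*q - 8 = (q - 4)*(q^3 - 2*q^2 - q + 2) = (q - 4)*(q - 1)*(q^2 - q - 2) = (q - 4)*(q - 1)*(q + 1)*(q - 2)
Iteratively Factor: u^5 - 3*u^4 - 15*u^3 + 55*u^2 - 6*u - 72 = (u + 1)*(u^4 - 4*u^3 - 11*u^2 + 66*u - 72) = (u - 2)*(u + 1)*(u^3 - 2*u^2 - 15*u + 36) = (u - 2)*(u + 1)*(u + 4)*(u^2 - 6*u + 9) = (u - 3)*(u - 2)*(u + 1)*(u + 4)*(u - 3)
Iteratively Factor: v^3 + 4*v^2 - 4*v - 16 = (v - 2)*(v^2 + 6*v + 8) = (v - 2)*(v + 2)*(v + 4)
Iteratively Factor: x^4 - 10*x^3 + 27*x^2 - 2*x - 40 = (x + 1)*(x^3 - 11*x^2 + 38*x - 40) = (x - 4)*(x + 1)*(x^2 - 7*x + 10) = (x - 5)*(x - 4)*(x + 1)*(x - 2)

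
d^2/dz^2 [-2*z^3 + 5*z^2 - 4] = 10 - 12*z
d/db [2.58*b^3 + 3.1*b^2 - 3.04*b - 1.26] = 7.74*b^2 + 6.2*b - 3.04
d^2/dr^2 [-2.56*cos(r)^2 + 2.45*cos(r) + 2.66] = -2.45*cos(r) + 5.12*cos(2*r)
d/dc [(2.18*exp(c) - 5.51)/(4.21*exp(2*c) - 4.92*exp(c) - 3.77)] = (-9.1778*exp(2*c) + 46.3942*exp(c) - 35.3278)*exp(c)/(17.7241*exp(4*c) - 41.4264*exp(3*c) - 7.537*exp(2*c) + 37.0968*exp(c) + 14.2129)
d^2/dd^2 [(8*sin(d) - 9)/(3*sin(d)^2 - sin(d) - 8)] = (72*sin(d)^5 - 300*sin(d)^4 + 1089*sin(d)^3 - 451*sin(d)^2 - 730*sin(d) + 578)/(-3*sin(d)^2 + sin(d) + 8)^3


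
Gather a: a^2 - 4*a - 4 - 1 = a^2 - 4*a - 5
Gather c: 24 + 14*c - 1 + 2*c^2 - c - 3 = 2*c^2 + 13*c + 20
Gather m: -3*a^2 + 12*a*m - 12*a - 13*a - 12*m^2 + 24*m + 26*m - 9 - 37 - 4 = -3*a^2 - 25*a - 12*m^2 + m*(12*a + 50) - 50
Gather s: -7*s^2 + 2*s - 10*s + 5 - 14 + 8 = -7*s^2 - 8*s - 1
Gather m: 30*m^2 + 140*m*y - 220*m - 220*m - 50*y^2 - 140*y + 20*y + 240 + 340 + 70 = 30*m^2 + m*(140*y - 440) - 50*y^2 - 120*y + 650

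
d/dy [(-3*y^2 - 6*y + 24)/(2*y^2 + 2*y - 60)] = 3*(y^2 + 44*y + 52)/(2*(y^4 + 2*y^3 - 59*y^2 - 60*y + 900))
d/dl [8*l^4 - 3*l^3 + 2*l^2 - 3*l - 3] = 32*l^3 - 9*l^2 + 4*l - 3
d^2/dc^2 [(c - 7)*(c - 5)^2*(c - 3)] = 12*c^2 - 120*c + 292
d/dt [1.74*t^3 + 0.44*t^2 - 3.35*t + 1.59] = 5.22*t^2 + 0.88*t - 3.35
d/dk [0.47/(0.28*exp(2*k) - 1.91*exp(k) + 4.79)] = (0.8977 - 0.2632*exp(k))*exp(k)/(0.28*exp(2*k) - 1.91*exp(k) + 4.79)^2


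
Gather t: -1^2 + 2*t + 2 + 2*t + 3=4*t + 4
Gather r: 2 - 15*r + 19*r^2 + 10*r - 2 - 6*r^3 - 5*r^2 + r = -6*r^3 + 14*r^2 - 4*r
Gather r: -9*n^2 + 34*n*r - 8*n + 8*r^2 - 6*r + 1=-9*n^2 - 8*n + 8*r^2 + r*(34*n - 6) + 1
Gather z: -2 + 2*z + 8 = 2*z + 6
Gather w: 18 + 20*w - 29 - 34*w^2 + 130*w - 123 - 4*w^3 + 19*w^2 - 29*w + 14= -4*w^3 - 15*w^2 + 121*w - 120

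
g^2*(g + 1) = g^3 + g^2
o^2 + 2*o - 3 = (o - 1)*(o + 3)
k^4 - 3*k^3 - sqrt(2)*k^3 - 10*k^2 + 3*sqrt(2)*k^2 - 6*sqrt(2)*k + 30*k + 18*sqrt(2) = (k - 3)*(k - 3*sqrt(2))*(k + sqrt(2))^2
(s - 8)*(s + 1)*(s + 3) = s^3 - 4*s^2 - 29*s - 24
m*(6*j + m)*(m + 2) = 6*j*m^2 + 12*j*m + m^3 + 2*m^2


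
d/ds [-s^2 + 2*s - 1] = 2 - 2*s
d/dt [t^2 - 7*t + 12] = 2*t - 7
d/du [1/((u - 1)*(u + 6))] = (-2*u - 5)/(u^4 + 10*u^3 + 13*u^2 - 60*u + 36)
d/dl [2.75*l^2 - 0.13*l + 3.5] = 5.5*l - 0.13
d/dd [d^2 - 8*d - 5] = 2*d - 8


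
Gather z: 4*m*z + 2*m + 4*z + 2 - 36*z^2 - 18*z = 2*m - 36*z^2 + z*(4*m - 14) + 2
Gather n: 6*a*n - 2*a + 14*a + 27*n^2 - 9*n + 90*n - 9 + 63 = 12*a + 27*n^2 + n*(6*a + 81) + 54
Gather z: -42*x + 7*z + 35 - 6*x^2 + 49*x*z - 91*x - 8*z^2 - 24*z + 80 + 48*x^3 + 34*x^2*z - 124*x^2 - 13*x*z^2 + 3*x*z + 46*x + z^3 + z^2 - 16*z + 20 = 48*x^3 - 130*x^2 - 87*x + z^3 + z^2*(-13*x - 7) + z*(34*x^2 + 52*x - 33) + 135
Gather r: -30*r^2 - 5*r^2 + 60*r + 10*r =-35*r^2 + 70*r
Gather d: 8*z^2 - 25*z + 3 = 8*z^2 - 25*z + 3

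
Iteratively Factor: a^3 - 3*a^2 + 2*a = (a - 2)*(a^2 - a) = (a - 2)*(a - 1)*(a)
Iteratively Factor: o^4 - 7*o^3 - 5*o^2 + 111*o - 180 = (o - 3)*(o^3 - 4*o^2 - 17*o + 60) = (o - 3)^2*(o^2 - o - 20) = (o - 5)*(o - 3)^2*(o + 4)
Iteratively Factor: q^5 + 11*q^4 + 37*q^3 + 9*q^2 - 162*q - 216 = (q - 2)*(q^4 + 13*q^3 + 63*q^2 + 135*q + 108) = (q - 2)*(q + 4)*(q^3 + 9*q^2 + 27*q + 27) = (q - 2)*(q + 3)*(q + 4)*(q^2 + 6*q + 9) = (q - 2)*(q + 3)^2*(q + 4)*(q + 3)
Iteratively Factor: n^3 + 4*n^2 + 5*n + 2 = (n + 1)*(n^2 + 3*n + 2) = (n + 1)^2*(n + 2)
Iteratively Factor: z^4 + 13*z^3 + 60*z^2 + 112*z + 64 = (z + 1)*(z^3 + 12*z^2 + 48*z + 64) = (z + 1)*(z + 4)*(z^2 + 8*z + 16) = (z + 1)*(z + 4)^2*(z + 4)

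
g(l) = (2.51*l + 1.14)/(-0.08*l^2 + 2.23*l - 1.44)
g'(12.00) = 0.13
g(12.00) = 2.27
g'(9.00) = 0.08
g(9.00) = 1.95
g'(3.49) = -0.11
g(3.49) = 1.84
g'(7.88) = 0.06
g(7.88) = 1.87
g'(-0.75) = -0.62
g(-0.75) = 0.24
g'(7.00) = 0.05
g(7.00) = 1.83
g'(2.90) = -0.21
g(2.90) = 1.93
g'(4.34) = -0.03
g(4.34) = 1.79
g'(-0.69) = -0.68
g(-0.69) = 0.20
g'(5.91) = 0.02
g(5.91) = 1.79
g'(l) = (0.16*l - 2.23)*(2.51*l + 1.14)/(-0.08*l^2 + 2.23*l - 1.44)^2 + 2.51/(-0.08*l^2 + 2.23*l - 1.44) = (0.2008*l^2 + 0.1824*l - 6.1566)/(0.0064*l^4 - 0.3568*l^3 + 5.2033*l^2 - 6.4224*l + 2.0736)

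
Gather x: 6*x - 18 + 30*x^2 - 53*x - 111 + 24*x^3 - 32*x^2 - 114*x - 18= 24*x^3 - 2*x^2 - 161*x - 147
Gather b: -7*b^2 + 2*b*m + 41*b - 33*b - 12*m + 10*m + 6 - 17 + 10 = -7*b^2 + b*(2*m + 8) - 2*m - 1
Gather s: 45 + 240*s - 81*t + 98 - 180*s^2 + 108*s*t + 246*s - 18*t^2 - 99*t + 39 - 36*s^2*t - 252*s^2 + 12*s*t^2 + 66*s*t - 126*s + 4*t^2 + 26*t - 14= s^2*(-36*t - 432) + s*(12*t^2 + 174*t + 360) - 14*t^2 - 154*t + 168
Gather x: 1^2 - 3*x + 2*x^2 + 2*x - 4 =2*x^2 - x - 3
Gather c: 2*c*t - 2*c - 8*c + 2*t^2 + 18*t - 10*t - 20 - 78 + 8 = c*(2*t - 10) + 2*t^2 + 8*t - 90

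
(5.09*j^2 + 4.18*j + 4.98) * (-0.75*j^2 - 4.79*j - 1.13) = -3.8175*j^4 - 27.5161*j^3 - 29.5089*j^2 - 28.5776*j - 5.6274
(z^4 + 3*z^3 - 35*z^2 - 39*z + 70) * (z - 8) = z^5 - 5*z^4 - 59*z^3 + 241*z^2 + 382*z - 560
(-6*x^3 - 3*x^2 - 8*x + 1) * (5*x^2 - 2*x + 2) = -30*x^5 - 3*x^4 - 46*x^3 + 15*x^2 - 18*x + 2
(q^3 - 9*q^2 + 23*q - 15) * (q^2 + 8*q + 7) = q^5 - q^4 - 42*q^3 + 106*q^2 + 41*q - 105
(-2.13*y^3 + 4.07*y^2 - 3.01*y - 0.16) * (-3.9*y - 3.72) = 8.307*y^4 - 7.9494*y^3 - 3.4014*y^2 + 11.8212*y + 0.5952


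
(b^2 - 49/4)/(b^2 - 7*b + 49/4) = (2*b + 7)/(2*b - 7)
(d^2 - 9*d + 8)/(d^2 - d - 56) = (d - 1)/(d + 7)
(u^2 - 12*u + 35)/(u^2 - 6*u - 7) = (u - 5)/(u + 1)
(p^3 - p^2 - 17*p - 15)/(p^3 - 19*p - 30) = (p + 1)/(p + 2)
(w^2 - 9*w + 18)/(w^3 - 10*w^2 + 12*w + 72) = (w - 3)/(w^2 - 4*w - 12)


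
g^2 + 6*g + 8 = (g + 2)*(g + 4)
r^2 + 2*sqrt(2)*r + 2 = (r + sqrt(2))^2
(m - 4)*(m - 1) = m^2 - 5*m + 4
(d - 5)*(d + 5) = d^2 - 25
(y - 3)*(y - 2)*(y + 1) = y^3 - 4*y^2 + y + 6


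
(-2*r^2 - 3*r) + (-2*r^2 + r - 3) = -4*r^2 - 2*r - 3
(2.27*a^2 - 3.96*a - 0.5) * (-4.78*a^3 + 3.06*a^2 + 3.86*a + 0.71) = -10.8506*a^5 + 25.875*a^4 - 0.965399999999999*a^3 - 15.2039*a^2 - 4.7416*a - 0.355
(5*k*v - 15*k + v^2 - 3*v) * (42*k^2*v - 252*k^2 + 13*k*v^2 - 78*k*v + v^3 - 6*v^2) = 210*k^3*v^2 - 1890*k^3*v + 3780*k^3 + 107*k^2*v^3 - 963*k^2*v^2 + 1926*k^2*v + 18*k*v^4 - 162*k*v^3 + 324*k*v^2 + v^5 - 9*v^4 + 18*v^3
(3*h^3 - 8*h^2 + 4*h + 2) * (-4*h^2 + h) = -12*h^5 + 35*h^4 - 24*h^3 - 4*h^2 + 2*h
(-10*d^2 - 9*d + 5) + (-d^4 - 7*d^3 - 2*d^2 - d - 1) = -d^4 - 7*d^3 - 12*d^2 - 10*d + 4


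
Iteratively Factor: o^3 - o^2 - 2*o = (o + 1)*(o^2 - 2*o) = o*(o + 1)*(o - 2)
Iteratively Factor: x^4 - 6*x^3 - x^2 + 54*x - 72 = (x + 3)*(x^3 - 9*x^2 + 26*x - 24) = (x - 3)*(x + 3)*(x^2 - 6*x + 8) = (x - 4)*(x - 3)*(x + 3)*(x - 2)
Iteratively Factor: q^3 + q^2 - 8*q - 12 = (q + 2)*(q^2 - q - 6) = (q - 3)*(q + 2)*(q + 2)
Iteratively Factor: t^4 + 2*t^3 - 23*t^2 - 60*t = (t)*(t^3 + 2*t^2 - 23*t - 60) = t*(t + 3)*(t^2 - t - 20) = t*(t - 5)*(t + 3)*(t + 4)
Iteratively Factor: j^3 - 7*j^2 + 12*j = (j)*(j^2 - 7*j + 12) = j*(j - 4)*(j - 3)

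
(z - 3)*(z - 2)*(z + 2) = z^3 - 3*z^2 - 4*z + 12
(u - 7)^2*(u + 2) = u^3 - 12*u^2 + 21*u + 98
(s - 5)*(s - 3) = s^2 - 8*s + 15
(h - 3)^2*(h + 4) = h^3 - 2*h^2 - 15*h + 36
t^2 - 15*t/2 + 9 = (t - 6)*(t - 3/2)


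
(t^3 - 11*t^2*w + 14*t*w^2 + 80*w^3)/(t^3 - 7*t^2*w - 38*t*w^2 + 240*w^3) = (t + 2*w)/(t + 6*w)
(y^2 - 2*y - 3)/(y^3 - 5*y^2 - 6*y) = (y - 3)/(y*(y - 6))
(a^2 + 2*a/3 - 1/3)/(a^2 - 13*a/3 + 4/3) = (a + 1)/(a - 4)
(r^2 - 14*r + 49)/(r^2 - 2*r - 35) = (r - 7)/(r + 5)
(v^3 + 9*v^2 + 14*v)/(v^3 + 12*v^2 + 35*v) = (v + 2)/(v + 5)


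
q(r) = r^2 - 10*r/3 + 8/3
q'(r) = 2*r - 10/3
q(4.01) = 5.38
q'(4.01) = 4.69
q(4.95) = 10.67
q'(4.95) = 6.57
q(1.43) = -0.06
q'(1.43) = -0.47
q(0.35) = 1.62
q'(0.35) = -2.63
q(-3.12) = 22.80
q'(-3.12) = -9.57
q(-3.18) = 23.38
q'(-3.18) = -9.69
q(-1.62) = 10.69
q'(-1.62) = -6.57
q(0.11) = 2.31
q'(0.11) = -3.11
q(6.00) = 18.67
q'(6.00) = 8.67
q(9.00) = 53.67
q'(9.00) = 14.67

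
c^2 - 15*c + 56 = (c - 8)*(c - 7)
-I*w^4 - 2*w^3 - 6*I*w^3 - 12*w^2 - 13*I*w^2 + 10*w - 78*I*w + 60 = (w + 6)*(w - 5*I)*(w + 2*I)*(-I*w + 1)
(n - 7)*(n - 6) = n^2 - 13*n + 42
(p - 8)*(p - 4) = p^2 - 12*p + 32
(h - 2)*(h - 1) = h^2 - 3*h + 2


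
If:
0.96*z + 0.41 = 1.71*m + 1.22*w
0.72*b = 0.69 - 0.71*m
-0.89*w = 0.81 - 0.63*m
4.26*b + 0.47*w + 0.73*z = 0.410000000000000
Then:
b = -0.12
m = 1.09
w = -0.14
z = 1.35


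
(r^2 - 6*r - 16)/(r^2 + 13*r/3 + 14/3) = 3*(r - 8)/(3*r + 7)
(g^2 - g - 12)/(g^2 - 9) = (g - 4)/(g - 3)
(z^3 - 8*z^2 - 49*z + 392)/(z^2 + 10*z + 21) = (z^2 - 15*z + 56)/(z + 3)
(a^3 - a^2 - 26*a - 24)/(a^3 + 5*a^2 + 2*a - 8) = (a^2 - 5*a - 6)/(a^2 + a - 2)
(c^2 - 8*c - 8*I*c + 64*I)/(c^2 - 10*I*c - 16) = (c - 8)/(c - 2*I)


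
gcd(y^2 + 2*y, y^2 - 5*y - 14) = y + 2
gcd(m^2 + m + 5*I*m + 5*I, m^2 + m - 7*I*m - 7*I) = m + 1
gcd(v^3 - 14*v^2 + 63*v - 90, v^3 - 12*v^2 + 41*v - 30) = v^2 - 11*v + 30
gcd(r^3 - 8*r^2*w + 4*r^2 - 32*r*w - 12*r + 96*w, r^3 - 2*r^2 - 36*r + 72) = r^2 + 4*r - 12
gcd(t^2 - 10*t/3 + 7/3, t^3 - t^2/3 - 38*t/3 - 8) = 1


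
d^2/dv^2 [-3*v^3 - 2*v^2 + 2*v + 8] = -18*v - 4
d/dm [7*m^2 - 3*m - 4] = 14*m - 3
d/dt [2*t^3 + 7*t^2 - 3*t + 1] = 6*t^2 + 14*t - 3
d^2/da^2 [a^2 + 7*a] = 2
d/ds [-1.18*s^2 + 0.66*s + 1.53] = 0.66 - 2.36*s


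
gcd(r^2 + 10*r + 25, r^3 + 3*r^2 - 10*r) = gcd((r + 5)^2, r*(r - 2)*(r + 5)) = r + 5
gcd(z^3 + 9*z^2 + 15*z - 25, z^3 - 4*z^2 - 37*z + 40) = z^2 + 4*z - 5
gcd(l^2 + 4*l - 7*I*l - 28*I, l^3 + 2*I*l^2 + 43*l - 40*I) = 1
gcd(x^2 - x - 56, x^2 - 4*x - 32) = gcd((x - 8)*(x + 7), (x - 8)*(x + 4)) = x - 8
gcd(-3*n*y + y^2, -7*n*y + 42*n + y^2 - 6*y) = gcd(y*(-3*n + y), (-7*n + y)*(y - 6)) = 1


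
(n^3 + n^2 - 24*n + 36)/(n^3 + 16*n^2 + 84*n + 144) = (n^2 - 5*n + 6)/(n^2 + 10*n + 24)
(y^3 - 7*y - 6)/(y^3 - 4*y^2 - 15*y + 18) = (y^3 - 7*y - 6)/(y^3 - 4*y^2 - 15*y + 18)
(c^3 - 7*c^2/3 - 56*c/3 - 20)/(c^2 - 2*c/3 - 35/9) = 3*(c^2 - 4*c - 12)/(3*c - 7)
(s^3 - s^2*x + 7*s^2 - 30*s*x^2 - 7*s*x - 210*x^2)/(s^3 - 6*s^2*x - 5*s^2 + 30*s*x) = (s^2 + 5*s*x + 7*s + 35*x)/(s*(s - 5))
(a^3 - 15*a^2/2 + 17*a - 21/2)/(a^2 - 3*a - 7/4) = 2*(a^2 - 4*a + 3)/(2*a + 1)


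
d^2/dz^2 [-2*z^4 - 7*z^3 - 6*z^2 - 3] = -24*z^2 - 42*z - 12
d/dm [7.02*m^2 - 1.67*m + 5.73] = 14.04*m - 1.67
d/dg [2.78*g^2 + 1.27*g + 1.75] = 5.56*g + 1.27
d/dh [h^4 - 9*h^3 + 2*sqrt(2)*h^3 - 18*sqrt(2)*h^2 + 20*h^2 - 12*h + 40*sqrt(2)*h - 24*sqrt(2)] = 4*h^3 - 27*h^2 + 6*sqrt(2)*h^2 - 36*sqrt(2)*h + 40*h - 12 + 40*sqrt(2)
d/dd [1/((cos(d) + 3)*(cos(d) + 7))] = 2*(cos(d) + 5)*sin(d)/((cos(d) + 3)^2*(cos(d) + 7)^2)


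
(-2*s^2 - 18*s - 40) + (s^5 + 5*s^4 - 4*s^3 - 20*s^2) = s^5 + 5*s^4 - 4*s^3 - 22*s^2 - 18*s - 40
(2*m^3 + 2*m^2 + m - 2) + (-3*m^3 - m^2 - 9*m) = -m^3 + m^2 - 8*m - 2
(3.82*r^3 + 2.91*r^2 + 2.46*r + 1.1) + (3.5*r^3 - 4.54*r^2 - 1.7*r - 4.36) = 7.32*r^3 - 1.63*r^2 + 0.76*r - 3.26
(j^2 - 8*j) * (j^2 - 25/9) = j^4 - 8*j^3 - 25*j^2/9 + 200*j/9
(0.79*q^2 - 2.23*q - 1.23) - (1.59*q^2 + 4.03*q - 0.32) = -0.8*q^2 - 6.26*q - 0.91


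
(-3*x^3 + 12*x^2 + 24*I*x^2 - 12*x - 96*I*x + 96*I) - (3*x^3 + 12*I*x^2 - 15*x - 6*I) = -6*x^3 + 12*x^2 + 12*I*x^2 + 3*x - 96*I*x + 102*I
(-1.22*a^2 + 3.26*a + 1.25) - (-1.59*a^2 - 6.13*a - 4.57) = 0.37*a^2 + 9.39*a + 5.82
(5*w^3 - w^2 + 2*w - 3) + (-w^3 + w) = 4*w^3 - w^2 + 3*w - 3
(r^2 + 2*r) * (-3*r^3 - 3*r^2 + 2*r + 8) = -3*r^5 - 9*r^4 - 4*r^3 + 12*r^2 + 16*r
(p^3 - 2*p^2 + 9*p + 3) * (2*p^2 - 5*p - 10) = 2*p^5 - 9*p^4 + 18*p^3 - 19*p^2 - 105*p - 30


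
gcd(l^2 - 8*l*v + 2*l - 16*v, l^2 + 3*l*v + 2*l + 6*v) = l + 2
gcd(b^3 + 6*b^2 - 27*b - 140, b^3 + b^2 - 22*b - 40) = b^2 - b - 20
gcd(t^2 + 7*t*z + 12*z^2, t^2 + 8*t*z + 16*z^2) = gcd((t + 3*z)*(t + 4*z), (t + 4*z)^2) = t + 4*z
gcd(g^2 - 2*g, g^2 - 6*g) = g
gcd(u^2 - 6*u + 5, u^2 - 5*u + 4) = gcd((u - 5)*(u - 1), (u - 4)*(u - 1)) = u - 1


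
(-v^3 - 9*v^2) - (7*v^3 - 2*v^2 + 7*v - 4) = -8*v^3 - 7*v^2 - 7*v + 4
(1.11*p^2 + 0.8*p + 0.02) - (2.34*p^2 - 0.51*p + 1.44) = -1.23*p^2 + 1.31*p - 1.42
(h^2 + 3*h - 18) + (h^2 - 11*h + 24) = 2*h^2 - 8*h + 6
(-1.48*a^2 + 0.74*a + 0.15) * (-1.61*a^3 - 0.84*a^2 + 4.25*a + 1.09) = 2.3828*a^5 + 0.0517999999999998*a^4 - 7.1531*a^3 + 1.4058*a^2 + 1.4441*a + 0.1635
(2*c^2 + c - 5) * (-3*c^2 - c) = -6*c^4 - 5*c^3 + 14*c^2 + 5*c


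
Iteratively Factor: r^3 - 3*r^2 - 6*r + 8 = (r - 1)*(r^2 - 2*r - 8) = (r - 1)*(r + 2)*(r - 4)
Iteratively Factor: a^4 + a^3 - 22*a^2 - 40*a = (a)*(a^3 + a^2 - 22*a - 40) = a*(a + 4)*(a^2 - 3*a - 10) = a*(a - 5)*(a + 4)*(a + 2)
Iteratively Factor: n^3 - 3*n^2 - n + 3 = (n + 1)*(n^2 - 4*n + 3) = (n - 1)*(n + 1)*(n - 3)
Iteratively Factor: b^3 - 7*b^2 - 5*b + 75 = (b + 3)*(b^2 - 10*b + 25) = (b - 5)*(b + 3)*(b - 5)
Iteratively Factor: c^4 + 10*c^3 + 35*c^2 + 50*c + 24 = (c + 3)*(c^3 + 7*c^2 + 14*c + 8) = (c + 3)*(c + 4)*(c^2 + 3*c + 2) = (c + 1)*(c + 3)*(c + 4)*(c + 2)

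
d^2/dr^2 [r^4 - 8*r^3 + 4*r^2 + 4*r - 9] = 12*r^2 - 48*r + 8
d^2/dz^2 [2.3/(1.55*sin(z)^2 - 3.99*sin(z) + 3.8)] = (-22.103*sin(z)^4 + 42.67305*sin(z)^3 + 50.72627*sin(z)^2 - 120.2187*sin(z) + 46.13846)/(1.55*sin(z)^2 - 3.99*sin(z) + 3.8)^3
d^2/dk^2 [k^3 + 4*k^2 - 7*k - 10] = 6*k + 8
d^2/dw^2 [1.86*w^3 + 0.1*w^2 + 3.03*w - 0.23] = 11.16*w + 0.2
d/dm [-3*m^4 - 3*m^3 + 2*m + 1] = -12*m^3 - 9*m^2 + 2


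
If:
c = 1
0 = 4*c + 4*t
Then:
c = 1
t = -1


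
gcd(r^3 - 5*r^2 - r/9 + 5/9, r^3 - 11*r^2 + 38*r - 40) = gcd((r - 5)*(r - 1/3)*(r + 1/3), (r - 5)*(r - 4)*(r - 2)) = r - 5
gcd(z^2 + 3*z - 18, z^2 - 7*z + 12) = z - 3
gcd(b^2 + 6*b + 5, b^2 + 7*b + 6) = b + 1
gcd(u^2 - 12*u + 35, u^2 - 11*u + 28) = u - 7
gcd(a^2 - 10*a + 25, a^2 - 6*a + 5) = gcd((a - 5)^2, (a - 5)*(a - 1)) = a - 5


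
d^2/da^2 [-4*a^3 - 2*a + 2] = -24*a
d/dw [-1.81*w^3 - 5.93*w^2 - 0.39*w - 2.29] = -5.43*w^2 - 11.86*w - 0.39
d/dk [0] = 0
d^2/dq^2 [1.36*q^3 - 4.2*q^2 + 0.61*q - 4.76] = 8.16*q - 8.4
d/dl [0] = 0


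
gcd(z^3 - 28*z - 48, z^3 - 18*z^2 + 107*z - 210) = z - 6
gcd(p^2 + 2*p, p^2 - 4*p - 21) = 1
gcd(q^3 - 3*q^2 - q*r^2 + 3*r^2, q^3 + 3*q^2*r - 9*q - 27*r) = q - 3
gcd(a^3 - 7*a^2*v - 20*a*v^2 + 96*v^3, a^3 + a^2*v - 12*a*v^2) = -a^2 - a*v + 12*v^2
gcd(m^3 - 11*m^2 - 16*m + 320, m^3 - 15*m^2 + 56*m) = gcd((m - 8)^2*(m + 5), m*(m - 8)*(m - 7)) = m - 8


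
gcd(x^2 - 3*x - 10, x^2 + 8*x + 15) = 1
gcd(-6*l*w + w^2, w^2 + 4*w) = w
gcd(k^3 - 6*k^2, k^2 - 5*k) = k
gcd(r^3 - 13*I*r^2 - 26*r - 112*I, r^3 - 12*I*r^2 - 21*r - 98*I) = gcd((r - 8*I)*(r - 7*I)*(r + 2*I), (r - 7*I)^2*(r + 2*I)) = r^2 - 5*I*r + 14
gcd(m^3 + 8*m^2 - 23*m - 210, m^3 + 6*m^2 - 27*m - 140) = m^2 + 2*m - 35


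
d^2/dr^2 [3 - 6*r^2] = -12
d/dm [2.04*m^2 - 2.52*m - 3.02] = 4.08*m - 2.52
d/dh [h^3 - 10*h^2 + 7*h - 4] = 3*h^2 - 20*h + 7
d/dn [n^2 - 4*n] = 2*n - 4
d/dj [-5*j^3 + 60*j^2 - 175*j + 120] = -15*j^2 + 120*j - 175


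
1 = 1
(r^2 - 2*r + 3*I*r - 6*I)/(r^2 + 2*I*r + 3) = (r - 2)/(r - I)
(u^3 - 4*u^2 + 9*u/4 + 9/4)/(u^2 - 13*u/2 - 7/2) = (2*u^2 - 9*u + 9)/(2*(u - 7))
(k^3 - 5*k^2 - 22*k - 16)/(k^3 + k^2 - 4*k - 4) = (k - 8)/(k - 2)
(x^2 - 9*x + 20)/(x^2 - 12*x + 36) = (x^2 - 9*x + 20)/(x^2 - 12*x + 36)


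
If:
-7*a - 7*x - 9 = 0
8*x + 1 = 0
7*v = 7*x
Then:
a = -65/56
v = -1/8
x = -1/8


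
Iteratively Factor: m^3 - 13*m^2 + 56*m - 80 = (m - 5)*(m^2 - 8*m + 16) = (m - 5)*(m - 4)*(m - 4)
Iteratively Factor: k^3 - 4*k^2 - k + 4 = (k - 4)*(k^2 - 1) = (k - 4)*(k + 1)*(k - 1)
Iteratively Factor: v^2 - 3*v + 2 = (v - 2)*(v - 1)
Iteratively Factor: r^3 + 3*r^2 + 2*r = (r)*(r^2 + 3*r + 2) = r*(r + 2)*(r + 1)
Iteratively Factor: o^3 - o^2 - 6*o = (o + 2)*(o^2 - 3*o) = (o - 3)*(o + 2)*(o)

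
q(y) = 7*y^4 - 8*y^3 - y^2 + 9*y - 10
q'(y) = 28*y^3 - 24*y^2 - 2*y + 9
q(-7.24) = 22141.68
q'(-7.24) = -11860.64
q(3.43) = 655.17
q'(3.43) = 849.68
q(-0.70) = -12.37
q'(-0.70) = -10.96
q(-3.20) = 947.11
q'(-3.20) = -1147.86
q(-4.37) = 3152.04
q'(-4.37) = -2777.28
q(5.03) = 3472.81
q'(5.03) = 2955.10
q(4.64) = 2455.72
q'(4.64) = 2280.14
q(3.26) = 522.17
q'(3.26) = 717.50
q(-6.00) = 10700.00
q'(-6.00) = -6891.00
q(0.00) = -10.00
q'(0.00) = 9.00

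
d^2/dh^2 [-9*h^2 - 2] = -18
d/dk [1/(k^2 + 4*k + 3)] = 2*(-k - 2)/(k^2 + 4*k + 3)^2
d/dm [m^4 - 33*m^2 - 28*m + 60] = 4*m^3 - 66*m - 28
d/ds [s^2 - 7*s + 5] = 2*s - 7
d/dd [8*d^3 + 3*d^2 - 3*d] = 24*d^2 + 6*d - 3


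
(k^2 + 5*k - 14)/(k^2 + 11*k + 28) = (k - 2)/(k + 4)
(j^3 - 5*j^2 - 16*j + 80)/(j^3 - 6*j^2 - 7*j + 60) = (j + 4)/(j + 3)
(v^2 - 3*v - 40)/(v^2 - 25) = (v - 8)/(v - 5)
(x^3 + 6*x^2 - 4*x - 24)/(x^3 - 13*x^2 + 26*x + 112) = (x^2 + 4*x - 12)/(x^2 - 15*x + 56)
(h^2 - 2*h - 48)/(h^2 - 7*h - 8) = (h + 6)/(h + 1)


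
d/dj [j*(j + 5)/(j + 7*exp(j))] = (-j*(j + 5)*(7*exp(j) + 1) + (j + 7*exp(j))*(2*j + 5))/(j + 7*exp(j))^2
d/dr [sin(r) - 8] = cos(r)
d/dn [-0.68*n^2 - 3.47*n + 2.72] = -1.36*n - 3.47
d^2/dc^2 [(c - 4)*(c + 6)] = 2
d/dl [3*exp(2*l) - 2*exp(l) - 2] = (6*exp(l) - 2)*exp(l)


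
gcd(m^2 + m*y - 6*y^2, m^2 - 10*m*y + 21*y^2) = 1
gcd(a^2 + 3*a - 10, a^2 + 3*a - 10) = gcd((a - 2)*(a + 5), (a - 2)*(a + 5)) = a^2 + 3*a - 10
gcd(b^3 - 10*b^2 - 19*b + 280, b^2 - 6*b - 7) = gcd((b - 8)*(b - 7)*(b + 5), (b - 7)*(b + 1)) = b - 7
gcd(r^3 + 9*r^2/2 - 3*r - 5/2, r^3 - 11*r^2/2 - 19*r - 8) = r + 1/2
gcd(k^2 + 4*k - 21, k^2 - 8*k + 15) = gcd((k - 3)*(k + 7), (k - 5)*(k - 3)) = k - 3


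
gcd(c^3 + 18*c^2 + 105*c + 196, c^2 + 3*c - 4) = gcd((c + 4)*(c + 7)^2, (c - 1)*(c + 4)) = c + 4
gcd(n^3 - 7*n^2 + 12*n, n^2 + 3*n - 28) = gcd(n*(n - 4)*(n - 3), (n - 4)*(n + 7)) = n - 4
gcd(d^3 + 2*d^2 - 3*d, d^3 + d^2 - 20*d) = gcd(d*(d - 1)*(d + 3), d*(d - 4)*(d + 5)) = d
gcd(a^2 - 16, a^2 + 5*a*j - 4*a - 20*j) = a - 4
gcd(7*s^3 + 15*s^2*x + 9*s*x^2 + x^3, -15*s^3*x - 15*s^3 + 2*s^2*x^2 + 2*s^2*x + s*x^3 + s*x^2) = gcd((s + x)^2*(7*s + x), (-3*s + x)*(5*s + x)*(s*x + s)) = 1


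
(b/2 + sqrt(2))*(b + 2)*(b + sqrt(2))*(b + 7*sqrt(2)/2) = b^4/2 + b^3 + 13*sqrt(2)*b^3/4 + 13*sqrt(2)*b^2/2 + 25*b^2/2 + 7*sqrt(2)*b + 25*b + 14*sqrt(2)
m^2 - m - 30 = (m - 6)*(m + 5)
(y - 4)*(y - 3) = y^2 - 7*y + 12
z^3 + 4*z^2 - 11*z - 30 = (z - 3)*(z + 2)*(z + 5)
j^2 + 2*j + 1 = (j + 1)^2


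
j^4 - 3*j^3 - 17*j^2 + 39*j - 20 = (j - 5)*(j - 1)^2*(j + 4)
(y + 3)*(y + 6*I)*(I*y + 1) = I*y^3 - 5*y^2 + 3*I*y^2 - 15*y + 6*I*y + 18*I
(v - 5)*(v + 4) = v^2 - v - 20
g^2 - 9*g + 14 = (g - 7)*(g - 2)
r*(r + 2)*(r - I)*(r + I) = r^4 + 2*r^3 + r^2 + 2*r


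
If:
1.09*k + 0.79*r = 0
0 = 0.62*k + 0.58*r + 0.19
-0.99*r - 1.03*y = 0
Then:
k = 1.05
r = -1.45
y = 1.40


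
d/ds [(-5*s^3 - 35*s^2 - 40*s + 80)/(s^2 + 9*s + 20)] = 5*(-s^2 - 10*s - 19)/(s^2 + 10*s + 25)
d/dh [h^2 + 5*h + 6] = 2*h + 5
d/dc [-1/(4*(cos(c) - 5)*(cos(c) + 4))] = (sin(c) - sin(2*c))/(4*(cos(c) - 5)^2*(cos(c) + 4)^2)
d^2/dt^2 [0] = 0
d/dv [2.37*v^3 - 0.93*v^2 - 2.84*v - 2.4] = 7.11*v^2 - 1.86*v - 2.84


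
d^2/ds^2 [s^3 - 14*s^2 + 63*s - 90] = 6*s - 28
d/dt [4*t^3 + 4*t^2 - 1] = 4*t*(3*t + 2)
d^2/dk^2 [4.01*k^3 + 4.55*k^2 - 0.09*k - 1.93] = 24.06*k + 9.1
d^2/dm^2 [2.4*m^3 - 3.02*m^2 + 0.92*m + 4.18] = 14.4*m - 6.04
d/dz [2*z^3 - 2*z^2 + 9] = 2*z*(3*z - 2)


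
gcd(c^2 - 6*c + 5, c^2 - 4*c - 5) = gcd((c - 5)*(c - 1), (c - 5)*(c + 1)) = c - 5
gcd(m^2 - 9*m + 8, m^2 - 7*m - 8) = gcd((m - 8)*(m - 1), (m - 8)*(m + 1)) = m - 8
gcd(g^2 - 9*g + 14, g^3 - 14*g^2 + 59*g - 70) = g^2 - 9*g + 14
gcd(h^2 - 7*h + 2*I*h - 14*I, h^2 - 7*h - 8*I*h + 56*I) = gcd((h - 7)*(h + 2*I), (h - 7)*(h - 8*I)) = h - 7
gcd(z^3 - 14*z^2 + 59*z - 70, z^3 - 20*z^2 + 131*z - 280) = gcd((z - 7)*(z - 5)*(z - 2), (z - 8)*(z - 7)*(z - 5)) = z^2 - 12*z + 35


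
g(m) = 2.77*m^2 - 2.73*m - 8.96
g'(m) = 5.54*m - 2.73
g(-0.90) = -4.26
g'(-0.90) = -7.72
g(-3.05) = 25.13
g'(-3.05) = -19.63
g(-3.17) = 27.53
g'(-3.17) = -20.29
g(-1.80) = 4.93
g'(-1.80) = -12.70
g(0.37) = -9.59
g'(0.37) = -0.68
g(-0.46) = -7.12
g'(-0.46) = -5.28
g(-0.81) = -4.93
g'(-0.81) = -7.22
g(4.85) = 42.96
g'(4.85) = 24.14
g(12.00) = 357.16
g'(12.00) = 63.75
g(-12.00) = 422.68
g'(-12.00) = -69.21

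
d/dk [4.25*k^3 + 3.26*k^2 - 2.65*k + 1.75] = 12.75*k^2 + 6.52*k - 2.65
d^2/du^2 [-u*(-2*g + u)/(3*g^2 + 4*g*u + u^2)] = 6*g*(-11*g^3 - 6*g^2*u + 3*g*u^2 + 2*u^3)/(27*g^6 + 108*g^5*u + 171*g^4*u^2 + 136*g^3*u^3 + 57*g^2*u^4 + 12*g*u^5 + u^6)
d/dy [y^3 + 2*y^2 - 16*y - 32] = 3*y^2 + 4*y - 16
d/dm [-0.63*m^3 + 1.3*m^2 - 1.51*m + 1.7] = -1.89*m^2 + 2.6*m - 1.51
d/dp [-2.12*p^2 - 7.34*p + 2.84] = -4.24*p - 7.34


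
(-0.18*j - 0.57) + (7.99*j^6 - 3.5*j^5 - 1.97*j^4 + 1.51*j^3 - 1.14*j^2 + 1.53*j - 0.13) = 7.99*j^6 - 3.5*j^5 - 1.97*j^4 + 1.51*j^3 - 1.14*j^2 + 1.35*j - 0.7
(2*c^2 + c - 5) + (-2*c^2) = c - 5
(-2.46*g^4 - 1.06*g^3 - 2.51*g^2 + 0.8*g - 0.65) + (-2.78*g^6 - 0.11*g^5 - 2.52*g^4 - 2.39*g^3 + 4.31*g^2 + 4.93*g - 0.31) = -2.78*g^6 - 0.11*g^5 - 4.98*g^4 - 3.45*g^3 + 1.8*g^2 + 5.73*g - 0.96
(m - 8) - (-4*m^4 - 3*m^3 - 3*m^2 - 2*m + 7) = 4*m^4 + 3*m^3 + 3*m^2 + 3*m - 15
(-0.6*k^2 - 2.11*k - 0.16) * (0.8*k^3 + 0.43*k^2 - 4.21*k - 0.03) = -0.48*k^5 - 1.946*k^4 + 1.4907*k^3 + 8.8323*k^2 + 0.7369*k + 0.0048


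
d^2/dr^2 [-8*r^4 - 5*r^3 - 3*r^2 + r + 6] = -96*r^2 - 30*r - 6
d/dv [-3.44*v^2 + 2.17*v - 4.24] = 2.17 - 6.88*v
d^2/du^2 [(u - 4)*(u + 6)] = 2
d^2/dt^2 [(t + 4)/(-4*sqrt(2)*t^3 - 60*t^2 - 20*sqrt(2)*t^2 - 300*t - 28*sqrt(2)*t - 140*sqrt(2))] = (-(t + 4)*(3*sqrt(2)*t^2 + 10*sqrt(2)*t + 30*t + 7*sqrt(2) + 75)^2 + (3*sqrt(2)*t^2 + 10*sqrt(2)*t + 30*t + (t + 4)*(3*sqrt(2)*t + 5*sqrt(2) + 15) + 7*sqrt(2) + 75)*(sqrt(2)*t^3 + 5*sqrt(2)*t^2 + 15*t^2 + 7*sqrt(2)*t + 75*t + 35*sqrt(2)))/(2*(sqrt(2)*t^3 + 5*sqrt(2)*t^2 + 15*t^2 + 7*sqrt(2)*t + 75*t + 35*sqrt(2))^3)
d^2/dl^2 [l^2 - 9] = 2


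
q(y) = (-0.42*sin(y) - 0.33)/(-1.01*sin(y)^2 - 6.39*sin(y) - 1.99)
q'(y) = (2.02*sin(y)*cos(y) + 6.39*cos(y))*(-0.42*sin(y) - 0.33)/(-1.01*sin(y)^2 - 6.39*sin(y) - 1.99)^2 - 0.42*cos(y)/(-1.01*sin(y)^2 - 6.39*sin(y) - 1.99) = (-0.6666*sin(y) + 0.2121*cos(2*y) - 1.485)*cos(y)/(1.01*sin(y)^2 + 6.39*sin(y) + 1.99)^2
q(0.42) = 0.11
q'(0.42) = -0.06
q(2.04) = 0.08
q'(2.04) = 0.01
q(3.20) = 0.19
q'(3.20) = 0.47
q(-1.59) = 0.03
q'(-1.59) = 0.00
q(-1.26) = 0.02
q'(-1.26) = -0.03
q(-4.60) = 0.08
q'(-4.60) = 0.00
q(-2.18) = 0.01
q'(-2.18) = 0.09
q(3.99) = -0.01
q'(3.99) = 0.13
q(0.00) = 0.17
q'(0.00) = -0.32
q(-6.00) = 0.12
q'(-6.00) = -0.10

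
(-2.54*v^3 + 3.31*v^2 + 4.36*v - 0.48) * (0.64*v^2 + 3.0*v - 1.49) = -1.6256*v^5 - 5.5016*v^4 + 16.505*v^3 + 7.8409*v^2 - 7.9364*v + 0.7152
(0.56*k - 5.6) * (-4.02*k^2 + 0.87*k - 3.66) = -2.2512*k^3 + 22.9992*k^2 - 6.9216*k + 20.496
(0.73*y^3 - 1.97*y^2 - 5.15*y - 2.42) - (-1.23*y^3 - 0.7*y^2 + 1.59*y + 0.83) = 1.96*y^3 - 1.27*y^2 - 6.74*y - 3.25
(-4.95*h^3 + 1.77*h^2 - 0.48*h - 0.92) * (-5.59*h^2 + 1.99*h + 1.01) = 27.6705*h^5 - 19.7448*h^4 + 1.206*h^3 + 5.9753*h^2 - 2.3156*h - 0.9292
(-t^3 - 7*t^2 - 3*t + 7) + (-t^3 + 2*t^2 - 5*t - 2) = -2*t^3 - 5*t^2 - 8*t + 5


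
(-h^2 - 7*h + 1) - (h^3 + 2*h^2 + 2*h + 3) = -h^3 - 3*h^2 - 9*h - 2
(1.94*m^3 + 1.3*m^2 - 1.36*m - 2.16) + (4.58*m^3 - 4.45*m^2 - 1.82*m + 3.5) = 6.52*m^3 - 3.15*m^2 - 3.18*m + 1.34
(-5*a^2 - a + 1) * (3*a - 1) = -15*a^3 + 2*a^2 + 4*a - 1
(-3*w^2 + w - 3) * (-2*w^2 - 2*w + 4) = 6*w^4 + 4*w^3 - 8*w^2 + 10*w - 12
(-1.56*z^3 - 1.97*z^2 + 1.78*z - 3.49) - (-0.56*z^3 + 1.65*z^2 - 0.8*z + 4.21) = -1.0*z^3 - 3.62*z^2 + 2.58*z - 7.7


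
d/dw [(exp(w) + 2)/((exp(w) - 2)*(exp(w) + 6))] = (-exp(2*w) - 4*exp(w) - 20)*exp(w)/(exp(4*w) + 8*exp(3*w) - 8*exp(2*w) - 96*exp(w) + 144)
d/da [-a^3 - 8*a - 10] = -3*a^2 - 8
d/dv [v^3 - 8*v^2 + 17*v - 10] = 3*v^2 - 16*v + 17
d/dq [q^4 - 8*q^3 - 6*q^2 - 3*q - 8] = 4*q^3 - 24*q^2 - 12*q - 3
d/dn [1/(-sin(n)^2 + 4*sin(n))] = 2*(sin(n) - 2)*cos(n)/((sin(n) - 4)^2*sin(n)^2)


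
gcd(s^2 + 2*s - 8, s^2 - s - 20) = s + 4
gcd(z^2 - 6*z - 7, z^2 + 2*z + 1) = z + 1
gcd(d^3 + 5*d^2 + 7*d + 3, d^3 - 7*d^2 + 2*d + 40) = 1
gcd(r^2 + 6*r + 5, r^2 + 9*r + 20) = r + 5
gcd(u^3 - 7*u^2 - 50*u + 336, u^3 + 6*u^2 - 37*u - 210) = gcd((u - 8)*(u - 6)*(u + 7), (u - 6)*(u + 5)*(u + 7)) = u^2 + u - 42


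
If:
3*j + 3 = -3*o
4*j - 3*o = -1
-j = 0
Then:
No Solution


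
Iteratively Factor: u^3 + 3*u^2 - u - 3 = (u + 3)*(u^2 - 1) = (u - 1)*(u + 3)*(u + 1)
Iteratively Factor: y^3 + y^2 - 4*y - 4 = (y + 2)*(y^2 - y - 2) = (y + 1)*(y + 2)*(y - 2)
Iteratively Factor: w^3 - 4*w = (w)*(w^2 - 4) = w*(w + 2)*(w - 2)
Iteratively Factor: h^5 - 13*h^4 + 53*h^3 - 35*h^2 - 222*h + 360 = (h - 3)*(h^4 - 10*h^3 + 23*h^2 + 34*h - 120) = (h - 4)*(h - 3)*(h^3 - 6*h^2 - h + 30) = (h - 4)*(h - 3)*(h + 2)*(h^2 - 8*h + 15) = (h - 4)*(h - 3)^2*(h + 2)*(h - 5)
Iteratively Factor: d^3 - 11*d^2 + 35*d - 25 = (d - 1)*(d^2 - 10*d + 25) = (d - 5)*(d - 1)*(d - 5)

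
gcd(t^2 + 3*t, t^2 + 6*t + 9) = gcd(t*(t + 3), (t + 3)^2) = t + 3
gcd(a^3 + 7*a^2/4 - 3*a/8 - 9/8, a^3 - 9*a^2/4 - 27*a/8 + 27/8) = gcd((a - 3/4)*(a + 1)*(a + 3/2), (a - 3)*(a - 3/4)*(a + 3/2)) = a^2 + 3*a/4 - 9/8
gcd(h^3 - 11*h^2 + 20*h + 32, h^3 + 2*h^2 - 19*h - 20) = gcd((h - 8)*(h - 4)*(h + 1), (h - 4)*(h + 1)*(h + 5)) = h^2 - 3*h - 4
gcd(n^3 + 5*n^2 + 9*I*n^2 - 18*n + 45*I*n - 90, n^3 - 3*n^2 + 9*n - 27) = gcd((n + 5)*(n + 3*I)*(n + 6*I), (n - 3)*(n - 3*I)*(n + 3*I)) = n + 3*I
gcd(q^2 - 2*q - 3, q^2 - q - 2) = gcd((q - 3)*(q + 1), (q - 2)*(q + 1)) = q + 1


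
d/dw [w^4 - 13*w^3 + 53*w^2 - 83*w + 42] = 4*w^3 - 39*w^2 + 106*w - 83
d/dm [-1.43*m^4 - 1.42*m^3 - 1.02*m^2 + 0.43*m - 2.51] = -5.72*m^3 - 4.26*m^2 - 2.04*m + 0.43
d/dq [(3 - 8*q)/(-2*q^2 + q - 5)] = (16*q^2 - 8*q - (4*q - 1)*(8*q - 3) + 40)/(2*q^2 - q + 5)^2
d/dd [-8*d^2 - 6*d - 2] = -16*d - 6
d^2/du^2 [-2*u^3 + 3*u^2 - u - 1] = 6 - 12*u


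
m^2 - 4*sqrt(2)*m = m*(m - 4*sqrt(2))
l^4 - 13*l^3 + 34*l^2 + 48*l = l*(l - 8)*(l - 6)*(l + 1)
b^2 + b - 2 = (b - 1)*(b + 2)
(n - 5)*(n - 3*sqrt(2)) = n^2 - 5*n - 3*sqrt(2)*n + 15*sqrt(2)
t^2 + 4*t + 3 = (t + 1)*(t + 3)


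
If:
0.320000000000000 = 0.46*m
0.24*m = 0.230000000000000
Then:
No Solution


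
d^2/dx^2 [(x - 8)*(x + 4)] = 2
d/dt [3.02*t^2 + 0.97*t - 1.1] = 6.04*t + 0.97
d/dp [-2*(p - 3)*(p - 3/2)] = 9 - 4*p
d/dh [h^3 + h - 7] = 3*h^2 + 1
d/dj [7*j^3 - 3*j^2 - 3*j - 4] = 21*j^2 - 6*j - 3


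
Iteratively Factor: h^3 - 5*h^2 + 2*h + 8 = (h + 1)*(h^2 - 6*h + 8) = (h - 2)*(h + 1)*(h - 4)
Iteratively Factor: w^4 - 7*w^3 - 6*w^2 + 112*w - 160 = (w - 5)*(w^3 - 2*w^2 - 16*w + 32) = (w - 5)*(w - 4)*(w^2 + 2*w - 8) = (w - 5)*(w - 4)*(w + 4)*(w - 2)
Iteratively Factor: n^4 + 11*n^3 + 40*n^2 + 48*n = (n + 4)*(n^3 + 7*n^2 + 12*n) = (n + 4)^2*(n^2 + 3*n) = n*(n + 4)^2*(n + 3)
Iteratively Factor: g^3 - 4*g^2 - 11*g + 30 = (g - 5)*(g^2 + g - 6) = (g - 5)*(g + 3)*(g - 2)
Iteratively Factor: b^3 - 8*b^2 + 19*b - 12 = (b - 4)*(b^2 - 4*b + 3) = (b - 4)*(b - 3)*(b - 1)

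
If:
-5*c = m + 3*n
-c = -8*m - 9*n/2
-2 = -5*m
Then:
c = 26/85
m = 2/5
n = -164/255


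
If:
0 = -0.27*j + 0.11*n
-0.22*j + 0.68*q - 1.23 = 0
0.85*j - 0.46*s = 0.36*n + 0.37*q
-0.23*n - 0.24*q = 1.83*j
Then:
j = -0.18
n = -0.43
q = 1.75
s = -1.40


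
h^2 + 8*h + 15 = (h + 3)*(h + 5)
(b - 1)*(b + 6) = b^2 + 5*b - 6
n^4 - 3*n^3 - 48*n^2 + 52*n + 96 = (n - 8)*(n - 2)*(n + 1)*(n + 6)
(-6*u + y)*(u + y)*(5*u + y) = -30*u^3 - 31*u^2*y + y^3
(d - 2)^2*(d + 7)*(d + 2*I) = d^4 + 3*d^3 + 2*I*d^3 - 24*d^2 + 6*I*d^2 + 28*d - 48*I*d + 56*I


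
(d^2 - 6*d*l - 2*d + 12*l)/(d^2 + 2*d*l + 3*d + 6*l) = (d^2 - 6*d*l - 2*d + 12*l)/(d^2 + 2*d*l + 3*d + 6*l)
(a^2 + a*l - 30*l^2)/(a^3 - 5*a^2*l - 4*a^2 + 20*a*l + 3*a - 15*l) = (a + 6*l)/(a^2 - 4*a + 3)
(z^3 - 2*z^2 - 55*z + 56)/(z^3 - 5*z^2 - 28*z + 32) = (z + 7)/(z + 4)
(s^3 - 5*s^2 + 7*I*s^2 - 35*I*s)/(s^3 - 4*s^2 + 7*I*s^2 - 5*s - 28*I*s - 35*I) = s/(s + 1)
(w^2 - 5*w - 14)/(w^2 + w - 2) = (w - 7)/(w - 1)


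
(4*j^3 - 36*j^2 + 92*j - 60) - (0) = 4*j^3 - 36*j^2 + 92*j - 60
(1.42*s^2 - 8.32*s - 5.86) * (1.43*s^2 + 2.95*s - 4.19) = 2.0306*s^4 - 7.7086*s^3 - 38.8736*s^2 + 17.5738*s + 24.5534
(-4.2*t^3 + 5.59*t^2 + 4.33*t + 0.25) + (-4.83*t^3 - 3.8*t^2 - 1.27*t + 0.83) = -9.03*t^3 + 1.79*t^2 + 3.06*t + 1.08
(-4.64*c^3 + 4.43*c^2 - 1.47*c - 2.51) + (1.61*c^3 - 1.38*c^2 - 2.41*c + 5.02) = -3.03*c^3 + 3.05*c^2 - 3.88*c + 2.51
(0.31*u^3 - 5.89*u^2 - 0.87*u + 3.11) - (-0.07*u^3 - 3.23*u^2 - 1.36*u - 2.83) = 0.38*u^3 - 2.66*u^2 + 0.49*u + 5.94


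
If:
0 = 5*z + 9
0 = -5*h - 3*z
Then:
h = 27/25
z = -9/5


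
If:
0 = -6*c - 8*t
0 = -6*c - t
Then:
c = 0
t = 0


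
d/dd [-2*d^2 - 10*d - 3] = -4*d - 10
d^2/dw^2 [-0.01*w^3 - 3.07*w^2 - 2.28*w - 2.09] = -0.06*w - 6.14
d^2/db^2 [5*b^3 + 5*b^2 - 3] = 30*b + 10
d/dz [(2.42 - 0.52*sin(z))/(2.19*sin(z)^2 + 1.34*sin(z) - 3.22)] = (1.1388*sin(z)^2 - 10.5996*sin(z) - 1.5684)*cos(z)/(4.7961*sin(z)^4 + 5.8692*sin(z)^3 - 12.308*sin(z)^2 - 8.6296*sin(z) + 10.3684)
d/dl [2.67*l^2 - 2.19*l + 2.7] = 5.34*l - 2.19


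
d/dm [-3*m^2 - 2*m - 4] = -6*m - 2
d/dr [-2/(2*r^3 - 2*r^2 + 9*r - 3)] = 2*(6*r^2 - 4*r + 9)/(2*r^3 - 2*r^2 + 9*r - 3)^2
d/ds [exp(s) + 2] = exp(s)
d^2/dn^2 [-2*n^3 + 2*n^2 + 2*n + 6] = 4 - 12*n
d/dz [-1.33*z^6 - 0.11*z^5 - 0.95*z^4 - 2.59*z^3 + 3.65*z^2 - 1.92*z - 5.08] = -7.98*z^5 - 0.55*z^4 - 3.8*z^3 - 7.77*z^2 + 7.3*z - 1.92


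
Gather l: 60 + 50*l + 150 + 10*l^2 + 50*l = 10*l^2 + 100*l + 210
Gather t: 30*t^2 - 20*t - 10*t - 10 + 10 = 30*t^2 - 30*t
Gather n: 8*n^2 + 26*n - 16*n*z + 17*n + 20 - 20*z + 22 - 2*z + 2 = 8*n^2 + n*(43 - 16*z) - 22*z + 44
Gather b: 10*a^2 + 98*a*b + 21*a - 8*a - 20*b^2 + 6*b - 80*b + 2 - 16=10*a^2 + 13*a - 20*b^2 + b*(98*a - 74) - 14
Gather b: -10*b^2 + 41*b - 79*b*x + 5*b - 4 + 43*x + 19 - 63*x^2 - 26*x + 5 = -10*b^2 + b*(46 - 79*x) - 63*x^2 + 17*x + 20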